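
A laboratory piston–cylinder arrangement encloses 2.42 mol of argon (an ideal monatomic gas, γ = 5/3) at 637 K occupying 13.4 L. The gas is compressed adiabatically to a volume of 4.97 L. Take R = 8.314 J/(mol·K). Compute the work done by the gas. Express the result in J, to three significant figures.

W ≈ -18000 J

Adiabatic: TV^(γ−1) = const with γ = 5/3.
T₂ = T₁ (V₁/V₂)^(γ−1) = 637 × (13.4/4.97)^0.667 = 637 × 1.937 = 1234 K.
W_by = nCᵥ(T₁ − T₂) = (2.42)(12.47)(637 − 1234) = -18016 J.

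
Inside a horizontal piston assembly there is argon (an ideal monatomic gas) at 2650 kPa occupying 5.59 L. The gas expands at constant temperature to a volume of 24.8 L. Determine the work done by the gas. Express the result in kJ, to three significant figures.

W ≈ 22.1 kJ

Isothermal: W = nRT ln(V₂/V₁) = P₁V₁ ln(V₂/V₁).
P₁V₁ = (2650 kPa)(5.59 L) = 14814 J.
W = 14814 × ln(24.8/5.59) = 14814 × 1.49
W_by_gas = 22070 J.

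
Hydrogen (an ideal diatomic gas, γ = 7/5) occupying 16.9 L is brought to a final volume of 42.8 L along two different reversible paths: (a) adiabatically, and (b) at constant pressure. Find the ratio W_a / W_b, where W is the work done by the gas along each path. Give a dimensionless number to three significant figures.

Path (a) adiabatic: W = P₁V₁(1 − (V₁/V₂)^(γ−1))/(γ−1) → W_a/(P₁V₁) = 0.7761.
Path (b) isobaric: W = P₁(V₂ − V₁) → W_b/(P₁V₁) = 1.533.
W_a / W_b = 0.7761 / 1.533 = 0.5064.

W_a / W_b ≈ 0.506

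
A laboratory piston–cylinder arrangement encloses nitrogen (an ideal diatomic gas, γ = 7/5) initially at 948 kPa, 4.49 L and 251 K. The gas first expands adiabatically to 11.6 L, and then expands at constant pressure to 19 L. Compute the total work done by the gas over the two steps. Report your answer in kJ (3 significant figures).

W_total ≈ 5.22 kJ

Step 1 (adiabatic): W = (P₁V₁ − P₂V₂)/(γ−1) = (4257 − 2912)/0.4 = 3362 J.
After step 1: P = 251 kPa, V = 11.6 L, T = 171.7 K.
Step 2 (isobaric): W = PΔV = (251 kPa)(19 − 11.6 L) = 1858 J.
W_total = 3362 + 1858 = 5219 J.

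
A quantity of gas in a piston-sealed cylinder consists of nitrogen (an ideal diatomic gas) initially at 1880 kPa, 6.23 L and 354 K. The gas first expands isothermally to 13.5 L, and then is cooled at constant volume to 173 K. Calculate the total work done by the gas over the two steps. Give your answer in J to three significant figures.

W_total ≈ 9060 J

Step 1 (isothermal): W = P₁V₁ ln(V₂/V₁) = (11712) ln(13.5/6.23) = 9057 J.
Step 2 (isochoric): W = 0 (constant volume).
W_total = 9057 + 0 = 9057 J.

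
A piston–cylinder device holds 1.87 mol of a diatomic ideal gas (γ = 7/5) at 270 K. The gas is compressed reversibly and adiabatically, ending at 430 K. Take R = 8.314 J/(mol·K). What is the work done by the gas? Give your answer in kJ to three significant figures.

W ≈ -6.22 kJ

Adiabatic ⇒ Q = 0, so W_by = −ΔU = nCᵥ(T₁ − T₂).
Cᵥ = 5R/2 = 20.79 J/(mol·K).
W = (1.87)(20.79)(270 − 430) = -6219 J.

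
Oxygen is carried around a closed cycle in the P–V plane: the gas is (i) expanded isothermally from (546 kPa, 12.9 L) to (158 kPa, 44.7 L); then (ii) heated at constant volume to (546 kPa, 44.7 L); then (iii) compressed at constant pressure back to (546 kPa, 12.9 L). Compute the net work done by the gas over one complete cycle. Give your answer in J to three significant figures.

W_net ≈ -8610 J

Leg (i): W = PᵢVᵢ ln(V_f/Vᵢ) = (7043) ln(44.7/12.9) = 8753 J.
Leg (ii): W = 0.
Leg (iii): W = PΔV = (546)(12.9 − 44.7) = -17363 J.
W_net = 8753 − 17363 = -8610 J.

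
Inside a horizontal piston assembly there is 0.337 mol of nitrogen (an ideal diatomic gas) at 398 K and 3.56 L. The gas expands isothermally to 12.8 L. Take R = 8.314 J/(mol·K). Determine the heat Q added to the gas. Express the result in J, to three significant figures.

Isothermal ⇒ ΔU = 0, so Q = W = nRT ln(V₂/V₁).
Q = (0.337)(8.314)(398) ln(12.8/3.56) = 1115 × 1.28 = 1427 J.

Q ≈ 1430 J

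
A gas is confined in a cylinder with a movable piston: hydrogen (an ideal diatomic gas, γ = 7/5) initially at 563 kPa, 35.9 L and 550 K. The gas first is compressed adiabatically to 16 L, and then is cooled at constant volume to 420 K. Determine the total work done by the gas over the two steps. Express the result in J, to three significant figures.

Step 1 (adiabatic): W = (P₁V₁ − P₂V₂)/(γ−1) = (20212 − 27925)/0.4 = -19283 J.
Step 2 (isochoric): W = 0 (constant volume).
W_total = -19283 + 0 = -19283 J.

W_total ≈ -19300 J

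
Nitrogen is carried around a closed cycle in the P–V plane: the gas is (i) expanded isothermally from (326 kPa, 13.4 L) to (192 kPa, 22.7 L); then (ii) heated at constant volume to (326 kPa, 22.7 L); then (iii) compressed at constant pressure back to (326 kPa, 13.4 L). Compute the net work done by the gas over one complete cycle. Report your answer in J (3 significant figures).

W_net ≈ -729 J

Leg (i): W = PᵢVᵢ ln(V_f/Vᵢ) = (4368) ln(22.7/13.4) = 2303 J.
Leg (ii): W = 0.
Leg (iii): W = PΔV = (326)(13.4 − 22.7) = -3032 J.
W_net = 2303 − 3032 = -729.2 J.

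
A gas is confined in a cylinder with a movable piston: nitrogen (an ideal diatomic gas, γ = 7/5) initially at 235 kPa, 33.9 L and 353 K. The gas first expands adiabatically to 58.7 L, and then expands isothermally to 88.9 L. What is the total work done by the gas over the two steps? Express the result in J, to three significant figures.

W_total ≈ 6580 J

Step 1 (adiabatic): W = (P₁V₁ − P₂V₂)/(γ−1) = (7966 − 6396)/0.4 = 3927 J.
After step 1: P = 109 kPa, V = 58.7 L, T = 283.4 K.
Step 2 (isothermal): W = P₁V₁ ln(V₂/V₁) = (6396) ln(88.9/58.7) = 2655 J.
W_total = 3927 + 2655 = 6582 J.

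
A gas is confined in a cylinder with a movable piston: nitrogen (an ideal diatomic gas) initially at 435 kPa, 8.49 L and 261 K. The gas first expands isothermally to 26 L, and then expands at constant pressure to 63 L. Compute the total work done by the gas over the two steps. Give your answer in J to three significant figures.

W_total ≈ 9390 J

Step 1 (isothermal): W = P₁V₁ ln(V₂/V₁) = (3693) ln(26/8.49) = 4133 J.
After step 1: P = 142 kPa, V = 26 L, T = 261 K.
Step 2 (isobaric): W = PΔV = (142 kPa)(63 − 26 L) = 5256 J.
W_total = 4133 + 5256 = 9389 J.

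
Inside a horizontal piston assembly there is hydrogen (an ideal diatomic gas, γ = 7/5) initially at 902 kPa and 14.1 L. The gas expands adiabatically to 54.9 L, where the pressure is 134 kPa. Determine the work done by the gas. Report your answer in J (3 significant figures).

Adiabatic: W = (P₁V₁ − P₂V₂)/(γ − 1) with γ = 7/5.
P₁V₁ = 12718 J, P₂V₂ = 7357 J.
W = (12718 − 7357) / 0.4 = 13404 J.

W ≈ 13400 J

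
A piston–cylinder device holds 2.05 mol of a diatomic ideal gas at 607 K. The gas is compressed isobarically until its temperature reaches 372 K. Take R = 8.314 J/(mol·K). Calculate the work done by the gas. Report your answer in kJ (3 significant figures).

Isobaric: W = P ΔV = nR ΔT.
W = (2.05)(8.314)(372 − 607) = -4005 J.

W ≈ -4.01 kJ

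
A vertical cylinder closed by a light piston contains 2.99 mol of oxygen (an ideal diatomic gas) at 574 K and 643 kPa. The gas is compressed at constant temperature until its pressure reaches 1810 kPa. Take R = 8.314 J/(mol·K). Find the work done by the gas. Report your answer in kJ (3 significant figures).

W ≈ -14.8 kJ

Isothermal process: W = nRT ln(V₂/V₁) = nRT ln(P₁/P₂).
W = (2.99)(8.314)(574) × ln(643/1810)
  = 14269 × ln(0.3552) = 14269 × -1.035
W_by_gas = -14768 J.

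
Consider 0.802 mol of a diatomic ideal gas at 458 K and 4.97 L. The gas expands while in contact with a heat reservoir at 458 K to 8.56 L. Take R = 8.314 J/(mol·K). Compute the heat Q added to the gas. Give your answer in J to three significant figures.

Q ≈ 1660 J

Isothermal ⇒ ΔU = 0, so Q = W = nRT ln(V₂/V₁).
Q = (0.802)(8.314)(458) ln(8.56/4.97) = 3054 × 0.5437 = 1660 J.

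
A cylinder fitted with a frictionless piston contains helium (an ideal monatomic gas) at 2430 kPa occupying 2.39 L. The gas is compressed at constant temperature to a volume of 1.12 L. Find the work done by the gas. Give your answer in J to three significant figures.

Isothermal: W = nRT ln(V₂/V₁) = P₁V₁ ln(V₂/V₁).
P₁V₁ = (2430 kPa)(2.39 L) = 5808 J.
W = 5808 × ln(1.12/2.39) = 5808 × -0.758
W_by_gas = -4402 J.

W ≈ -4400 J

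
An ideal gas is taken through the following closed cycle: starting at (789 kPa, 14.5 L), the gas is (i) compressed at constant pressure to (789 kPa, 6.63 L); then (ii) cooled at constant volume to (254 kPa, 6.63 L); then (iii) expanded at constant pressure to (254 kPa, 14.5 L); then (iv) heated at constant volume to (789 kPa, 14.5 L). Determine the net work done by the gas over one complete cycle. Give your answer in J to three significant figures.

Constant-volume legs do no work.
W(i) = (789)(6.63 − 14.5) = -6209 J; W(iii) = (254)(14.5 − 6.63) = 1999 J.
W_net = -6209 + 1999 = -4210 J (the counter-clockwise enclosed area).

W_net ≈ -4210 J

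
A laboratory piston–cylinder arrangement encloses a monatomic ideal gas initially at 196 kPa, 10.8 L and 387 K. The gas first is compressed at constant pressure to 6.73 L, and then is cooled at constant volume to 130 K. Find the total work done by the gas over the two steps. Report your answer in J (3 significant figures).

W_total ≈ -798 J

Step 1 (isobaric): W = PΔV = (196 kPa)(6.73 − 10.8 L) = -797.7 J.
Step 2 (isochoric): W = 0 (constant volume).
W_total = -797.7 + 0 = -797.7 J.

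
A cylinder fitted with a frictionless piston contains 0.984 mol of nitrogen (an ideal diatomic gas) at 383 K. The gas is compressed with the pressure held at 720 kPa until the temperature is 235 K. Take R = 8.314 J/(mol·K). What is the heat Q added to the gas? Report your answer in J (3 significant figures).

Isobaric: W = nRΔT = (0.984)(8.314)(-148) = -1211 J.
ΔU = nCᵥΔT with Cᵥ = 5R/2: ΔU = (0.984)(20.79)(-148) = -3027 J.
Q = ΔU + W = -3027 − 1211 = -4238 J.

Q ≈ -4240 J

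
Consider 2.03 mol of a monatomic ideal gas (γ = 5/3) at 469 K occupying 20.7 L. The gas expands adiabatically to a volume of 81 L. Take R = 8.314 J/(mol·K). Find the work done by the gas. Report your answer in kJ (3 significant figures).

Adiabatic: TV^(γ−1) = const with γ = 5/3.
T₂ = T₁ (V₁/V₂)^(γ−1) = 469 × (20.7/81)^0.667 = 469 × 0.4027 = 188.9 K.
W_by = nCᵥ(T₁ − T₂) = (2.03)(12.47)(469 − 188.9) = 7092 J.

W ≈ 7.09 kJ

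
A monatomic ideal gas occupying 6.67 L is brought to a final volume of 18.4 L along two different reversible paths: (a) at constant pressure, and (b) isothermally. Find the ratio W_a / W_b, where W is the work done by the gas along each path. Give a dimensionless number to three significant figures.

W_a / W_b ≈ 1.73

Path (a) isobaric: W = P₁(V₂ − V₁) → W_a/(P₁V₁) = 1.759.
Path (b) isothermal: W = P₁V₁ ln(V₂/V₁) → W_b/(P₁V₁) = 1.015.
W_a / W_b = 1.759 / 1.015 = 1.733.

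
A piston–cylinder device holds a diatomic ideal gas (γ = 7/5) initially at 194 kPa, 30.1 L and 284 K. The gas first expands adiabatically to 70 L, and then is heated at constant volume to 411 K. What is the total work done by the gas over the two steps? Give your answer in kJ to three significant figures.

W_total ≈ 4.18 kJ

Step 1 (adiabatic): W = (P₁V₁ − P₂V₂)/(γ−1) = (5839 − 4166)/0.4 = 4183 J.
Step 2 (isochoric): W = 0 (constant volume).
W_total = 4183 + 0 = 4183 J.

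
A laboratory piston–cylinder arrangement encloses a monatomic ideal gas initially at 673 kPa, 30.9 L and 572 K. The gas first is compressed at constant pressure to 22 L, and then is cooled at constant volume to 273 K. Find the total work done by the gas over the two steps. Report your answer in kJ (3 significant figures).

Step 1 (isobaric): W = PΔV = (673 kPa)(22 − 30.9 L) = -5990 J.
Step 2 (isochoric): W = 0 (constant volume).
W_total = -5990 + 0 = -5990 J.

W_total ≈ -5.99 kJ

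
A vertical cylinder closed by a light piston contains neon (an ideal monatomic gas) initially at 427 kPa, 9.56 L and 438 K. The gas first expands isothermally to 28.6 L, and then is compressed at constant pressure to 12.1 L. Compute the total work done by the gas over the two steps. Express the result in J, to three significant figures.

Step 1 (isothermal): W = P₁V₁ ln(V₂/V₁) = (4082) ln(28.6/9.56) = 4473 J.
After step 1: P = 142.7 kPa, V = 28.6 L, T = 438 K.
Step 2 (isobaric): W = PΔV = (142.7 kPa)(12.1 − 28.6 L) = -2355 J.
W_total = 4473 − 2355 = 2118 J.

W_total ≈ 2120 J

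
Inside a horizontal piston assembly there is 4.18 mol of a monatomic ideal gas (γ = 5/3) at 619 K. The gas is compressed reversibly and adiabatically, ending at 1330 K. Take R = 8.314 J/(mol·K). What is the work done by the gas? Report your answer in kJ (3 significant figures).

W ≈ -37.1 kJ

Adiabatic ⇒ Q = 0, so W_by = −ΔU = nCᵥ(T₁ − T₂).
Cᵥ = 3R/2 = 12.47 J/(mol·K).
W = (4.18)(12.47)(619 − 1330) = -37064 J.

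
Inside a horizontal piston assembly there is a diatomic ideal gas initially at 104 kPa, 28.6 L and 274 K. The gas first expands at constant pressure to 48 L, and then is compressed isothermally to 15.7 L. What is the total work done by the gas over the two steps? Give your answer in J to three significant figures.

Step 1 (isobaric): W = PΔV = (104 kPa)(48 − 28.6 L) = 2018 J.
After step 1: P = 104 kPa, V = 48 L, T = 459.9 K.
Step 2 (isothermal): W = P₁V₁ ln(V₂/V₁) = (4992) ln(15.7/48) = -5579 J.
W_total = 2018 − 5579 = -3561 J.

W_total ≈ -3560 J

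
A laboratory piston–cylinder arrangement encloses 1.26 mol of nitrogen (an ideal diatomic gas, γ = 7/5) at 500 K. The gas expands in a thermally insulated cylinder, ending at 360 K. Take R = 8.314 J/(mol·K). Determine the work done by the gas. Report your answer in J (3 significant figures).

W ≈ 3670 J

Adiabatic ⇒ Q = 0, so W_by = −ΔU = nCᵥ(T₁ − T₂).
Cᵥ = 5R/2 = 20.79 J/(mol·K).
W = (1.26)(20.79)(500 − 360) = 3666 J.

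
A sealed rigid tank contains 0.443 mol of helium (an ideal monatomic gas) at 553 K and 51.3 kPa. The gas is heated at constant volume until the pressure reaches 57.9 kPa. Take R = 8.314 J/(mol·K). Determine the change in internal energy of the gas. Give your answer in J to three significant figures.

Constant volume ⇒ W = 0, so Q = ΔU = nCᵥΔT with Cᵥ = 3R/2 = 12.47 J/(mol·K).
At constant V, T₂/T₁ = P₂/P₁ ⇒ ΔT = T₁(P₂/P₁ − 1) = 553·(57.9/51.3 − 1) = 71.15 K.
ΔU = (0.443)(12.47)(71.15) = 393.1 J.

ΔU ≈ 393 J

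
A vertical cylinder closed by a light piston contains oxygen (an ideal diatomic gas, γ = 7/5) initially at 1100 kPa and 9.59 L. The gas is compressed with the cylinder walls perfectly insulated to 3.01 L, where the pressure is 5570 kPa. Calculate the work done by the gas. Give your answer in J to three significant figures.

W ≈ -15500 J

Adiabatic: W = (P₁V₁ − P₂V₂)/(γ − 1) with γ = 7/5.
P₁V₁ = 10549 J, P₂V₂ = 16766 J.
W = (10549 − 16766) / 0.4 = -15542 J.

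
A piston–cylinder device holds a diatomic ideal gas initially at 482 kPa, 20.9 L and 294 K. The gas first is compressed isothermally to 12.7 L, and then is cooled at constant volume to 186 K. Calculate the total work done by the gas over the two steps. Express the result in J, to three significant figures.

Step 1 (isothermal): W = P₁V₁ ln(V₂/V₁) = (10074) ln(12.7/20.9) = -5018 J.
Step 2 (isochoric): W = 0 (constant volume).
W_total = -5018 + 0 = -5018 J.

W_total ≈ -5020 J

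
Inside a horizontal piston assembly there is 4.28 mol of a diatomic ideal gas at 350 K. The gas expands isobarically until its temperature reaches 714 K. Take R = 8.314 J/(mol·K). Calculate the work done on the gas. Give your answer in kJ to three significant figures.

Isobaric: W = P ΔV = nR ΔT.
W = (4.28)(8.314)(714 − 350) = 12953 J.
Work on gas = −W_by = -12953 J.

W ≈ -13.0 kJ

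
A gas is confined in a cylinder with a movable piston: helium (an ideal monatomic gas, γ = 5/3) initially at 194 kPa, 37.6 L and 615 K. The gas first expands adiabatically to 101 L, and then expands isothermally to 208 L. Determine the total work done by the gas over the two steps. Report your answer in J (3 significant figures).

Step 1 (adiabatic): W = (P₁V₁ − P₂V₂)/(γ−1) = (7294 − 3775)/0.667 = 5279 J.
After step 1: P = 37.37 kPa, V = 101 L, T = 318.3 K.
Step 2 (isothermal): W = P₁V₁ ln(V₂/V₁) = (3775) ln(208/101) = 2727 J.
W_total = 5279 + 2727 = 8006 J.

W_total ≈ 8010 J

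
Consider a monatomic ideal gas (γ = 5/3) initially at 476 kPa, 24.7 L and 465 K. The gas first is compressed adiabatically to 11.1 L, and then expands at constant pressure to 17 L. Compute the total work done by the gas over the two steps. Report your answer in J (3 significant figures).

Step 1 (adiabatic): W = (P₁V₁ − P₂V₂)/(γ−1) = (11757 − 20039)/0.667 = -12423 J.
After step 1: P = 1805 kPa, V = 11.1 L, T = 792.6 K.
Step 2 (isobaric): W = PΔV = (1805 kPa)(17 − 11.1 L) = 10652 J.
W_total = -12423 + 10652 = -1772 J.

W_total ≈ -1770 J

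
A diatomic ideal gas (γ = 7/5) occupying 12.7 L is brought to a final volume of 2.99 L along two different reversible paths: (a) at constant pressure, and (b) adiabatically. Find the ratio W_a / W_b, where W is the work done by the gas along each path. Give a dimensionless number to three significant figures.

W_a / W_b ≈ 0.390

Path (a) isobaric: W = P₁(V₂ − V₁) → W_a/(P₁V₁) = -0.7646.
Path (b) adiabatic: W = P₁V₁(1 − (V₁/V₂)^(γ−1))/(γ−1) → W_b/(P₁V₁) = -1.959.
W_a / W_b = -0.7646 / -1.959 = 0.3904.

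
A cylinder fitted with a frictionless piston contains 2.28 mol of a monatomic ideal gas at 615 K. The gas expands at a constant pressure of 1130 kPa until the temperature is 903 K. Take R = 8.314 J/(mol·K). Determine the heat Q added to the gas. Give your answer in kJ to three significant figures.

Q ≈ 13.6 kJ

Isobaric: W = nRΔT = (2.28)(8.314)(288) = 5459 J.
ΔU = nCᵥΔT with Cᵥ = 3R/2: ΔU = (2.28)(12.47)(288) = 8189 J.
Q = ΔU + W = 8189 + 5459 = 13648 J.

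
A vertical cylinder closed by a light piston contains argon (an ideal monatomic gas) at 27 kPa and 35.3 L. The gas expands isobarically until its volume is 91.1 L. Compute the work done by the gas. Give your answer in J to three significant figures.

Isobaric: W = P ΔV.
W = (27 kPa)(91.1 − 35.3 L) = (27)(55.8) = 1507 J.

W ≈ 1510 J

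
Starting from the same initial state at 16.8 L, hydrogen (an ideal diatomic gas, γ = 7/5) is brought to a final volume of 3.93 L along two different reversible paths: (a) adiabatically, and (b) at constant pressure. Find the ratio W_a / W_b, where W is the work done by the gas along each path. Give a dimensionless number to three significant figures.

Path (a) adiabatic: W = P₁V₁(1 − (V₁/V₂)^(γ−1))/(γ−1) → W_a/(P₁V₁) = -1.97.
Path (b) isobaric: W = P₁(V₂ − V₁) → W_b/(P₁V₁) = -0.7661.
W_a / W_b = -1.97 / -0.7661 = 2.572.

W_a / W_b ≈ 2.57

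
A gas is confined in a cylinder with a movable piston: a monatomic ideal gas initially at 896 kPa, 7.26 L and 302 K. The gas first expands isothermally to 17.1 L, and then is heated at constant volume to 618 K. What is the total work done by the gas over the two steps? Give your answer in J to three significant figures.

Step 1 (isothermal): W = P₁V₁ ln(V₂/V₁) = (6505) ln(17.1/7.26) = 5573 J.
Step 2 (isochoric): W = 0 (constant volume).
W_total = 5573 + 0 = 5573 J.

W_total ≈ 5570 J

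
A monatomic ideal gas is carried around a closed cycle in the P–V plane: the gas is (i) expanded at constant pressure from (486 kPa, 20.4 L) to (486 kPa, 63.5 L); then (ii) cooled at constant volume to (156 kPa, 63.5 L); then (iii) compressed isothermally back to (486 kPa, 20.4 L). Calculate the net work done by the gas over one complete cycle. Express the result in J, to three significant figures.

W_net ≈ 9700 J

Leg (i): W = PΔV = (486)(63.5 − 20.4) = 20947 J.
Leg (ii): W = 0.
Leg (iii): W = PᵢVᵢ ln(V_f/Vᵢ) = (9906) ln(20.4/63.5) = -11248 J.
W_net = 20947 − 11248 = 9698 J.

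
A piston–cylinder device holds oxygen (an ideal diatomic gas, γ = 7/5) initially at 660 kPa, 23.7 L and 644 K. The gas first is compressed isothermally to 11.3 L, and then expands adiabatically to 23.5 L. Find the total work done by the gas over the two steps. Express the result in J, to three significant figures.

Step 1 (isothermal): W = P₁V₁ ln(V₂/V₁) = (15642) ln(11.3/23.7) = -11586 J.
After step 1: P = 1384 kPa, V = 11.3 L, T = 644 K.
Step 2 (adiabatic): W = (P₁V₁ − P₂V₂)/(γ−1) = (15642 − 11671)/0.4 = 9928 J.
W_total = -11586 + 9928 = -1657 J.

W_total ≈ -1660 J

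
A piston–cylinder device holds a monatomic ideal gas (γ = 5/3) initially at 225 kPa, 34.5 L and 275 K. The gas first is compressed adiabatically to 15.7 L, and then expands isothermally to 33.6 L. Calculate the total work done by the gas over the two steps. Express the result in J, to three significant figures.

Step 1 (adiabatic): W = (P₁V₁ − P₂V₂)/(γ−1) = (7762 − 13120)/0.667 = -8037 J.
After step 1: P = 835.7 kPa, V = 15.7 L, T = 464.8 K.
Step 2 (isothermal): W = P₁V₁ ln(V₂/V₁) = (13120) ln(33.6/15.7) = 9983 J.
W_total = -8037 + 9983 = 1946 J.

W_total ≈ 1950 J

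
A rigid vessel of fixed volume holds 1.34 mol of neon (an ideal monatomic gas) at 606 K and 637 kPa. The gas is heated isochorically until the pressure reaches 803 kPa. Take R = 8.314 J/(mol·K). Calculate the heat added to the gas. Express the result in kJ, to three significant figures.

Q ≈ 2.64 kJ

Constant volume ⇒ W = 0, so Q = ΔU = nCᵥΔT with Cᵥ = 3R/2 = 12.47 J/(mol·K).
At constant V, T₂/T₁ = P₂/P₁ ⇒ ΔT = T₁(P₂/P₁ − 1) = 606·(803/637 − 1) = 157.9 K.
ΔU = (1.34)(12.47)(157.9) = 2639 J.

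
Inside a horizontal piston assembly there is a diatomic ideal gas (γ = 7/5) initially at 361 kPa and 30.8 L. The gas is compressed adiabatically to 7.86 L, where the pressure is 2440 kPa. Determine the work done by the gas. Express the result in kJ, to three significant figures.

W ≈ -20.1 kJ

Adiabatic: W = (P₁V₁ − P₂V₂)/(γ − 1) with γ = 7/5.
P₁V₁ = 11119 J, P₂V₂ = 19178 J.
W = (11119 − 19178) / 0.4 = -20149 J.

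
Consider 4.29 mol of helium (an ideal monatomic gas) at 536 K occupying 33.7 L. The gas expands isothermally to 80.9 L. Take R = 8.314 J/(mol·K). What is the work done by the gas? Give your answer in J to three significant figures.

W ≈ 16700 J

Isothermal: W = nRT ln(V₂/V₁).
W = (4.29)(8.314)(536) × ln(80.9/33.7)
  = 19118 × 0.8757
W_by_gas = 16742 J.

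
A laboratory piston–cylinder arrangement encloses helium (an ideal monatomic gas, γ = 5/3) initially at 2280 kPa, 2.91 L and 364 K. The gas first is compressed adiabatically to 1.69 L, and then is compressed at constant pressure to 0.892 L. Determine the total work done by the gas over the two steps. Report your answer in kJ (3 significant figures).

Step 1 (adiabatic): W = (P₁V₁ − P₂V₂)/(γ−1) = (6635 − 9532)/0.667 = -4345 J.
After step 1: P = 5640 kPa, V = 1.69 L, T = 522.9 K.
Step 2 (isobaric): W = PΔV = (5640 kPa)(0.892 − 1.69 L) = -4501 J.
W_total = -4345 − 4501 = -8846 J.

W_total ≈ -8.85 kJ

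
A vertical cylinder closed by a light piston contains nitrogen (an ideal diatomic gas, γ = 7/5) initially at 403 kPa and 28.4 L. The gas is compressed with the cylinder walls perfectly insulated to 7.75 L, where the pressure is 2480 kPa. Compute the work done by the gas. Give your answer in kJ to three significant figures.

Adiabatic: W = (P₁V₁ − P₂V₂)/(γ − 1) with γ = 7/5.
P₁V₁ = 11445 J, P₂V₂ = 19220 J.
W = (11445 − 19220) / 0.4 = -19437 J.

W ≈ -19.4 kJ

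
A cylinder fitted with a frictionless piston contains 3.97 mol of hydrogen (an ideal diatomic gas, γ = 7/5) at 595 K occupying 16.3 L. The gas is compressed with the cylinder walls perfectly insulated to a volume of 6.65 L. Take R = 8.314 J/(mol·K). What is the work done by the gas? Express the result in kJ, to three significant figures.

Adiabatic: TV^(γ−1) = const with γ = 7/5.
T₂ = T₁ (V₁/V₂)^(γ−1) = 595 × (16.3/6.65)^0.4 = 595 × 1.431 = 851.7 K.
W_by = nCᵥ(T₁ − T₂) = (3.97)(20.79)(595 − 851.7) = -21178 J.

W ≈ -21.2 kJ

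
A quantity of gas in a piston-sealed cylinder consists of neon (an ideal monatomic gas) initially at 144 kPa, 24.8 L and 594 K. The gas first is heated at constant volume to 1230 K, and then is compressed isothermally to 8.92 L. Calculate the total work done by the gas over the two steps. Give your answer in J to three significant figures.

Step 1 (isochoric): W = 0 (constant volume).
After step 1: P = 298.2 kPa (V unchanged).
Step 2 (isothermal): W = P₁V₁ ln(V₂/V₁) = (7395) ln(8.92/24.8) = -7562 J.
W_total = 0 − 7562 = -7562 J.

W_total ≈ -7560 J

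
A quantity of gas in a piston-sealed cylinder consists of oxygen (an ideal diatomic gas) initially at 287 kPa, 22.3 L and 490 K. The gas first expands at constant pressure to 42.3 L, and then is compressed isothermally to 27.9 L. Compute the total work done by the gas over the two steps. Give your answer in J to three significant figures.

Step 1 (isobaric): W = PΔV = (287 kPa)(42.3 − 22.3 L) = 5740 J.
After step 1: P = 287 kPa, V = 42.3 L, T = 929.5 K.
Step 2 (isothermal): W = P₁V₁ ln(V₂/V₁) = (12140) ln(27.9/42.3) = -5052 J.
W_total = 5740 − 5052 = 687.8 J.

W_total ≈ 688 J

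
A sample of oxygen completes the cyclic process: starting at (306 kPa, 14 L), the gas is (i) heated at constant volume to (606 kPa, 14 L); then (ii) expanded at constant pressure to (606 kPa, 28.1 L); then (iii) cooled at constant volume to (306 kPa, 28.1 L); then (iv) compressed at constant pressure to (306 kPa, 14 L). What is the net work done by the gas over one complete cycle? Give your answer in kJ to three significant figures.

W_net ≈ 4.23 kJ

Constant-volume legs do no work.
W(ii) = (606)(28.1 − 14) = 8545 J; W(iv) = (306)(14 − 28.1) = -4315 J.
W_net = 8545 − 4315 = 4230 J (the clockwise enclosed area).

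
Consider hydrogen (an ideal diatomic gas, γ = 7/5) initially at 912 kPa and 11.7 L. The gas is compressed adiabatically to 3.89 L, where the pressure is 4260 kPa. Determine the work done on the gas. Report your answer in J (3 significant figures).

W ≈ 14800 J

Adiabatic: W = (P₁V₁ − P₂V₂)/(γ − 1) with γ = 7/5.
P₁V₁ = 10670 J, P₂V₂ = 16571 J.
W = (10670 − 16571) / 0.4 = -14753 J.
Work on gas = −W_by = 14753 J.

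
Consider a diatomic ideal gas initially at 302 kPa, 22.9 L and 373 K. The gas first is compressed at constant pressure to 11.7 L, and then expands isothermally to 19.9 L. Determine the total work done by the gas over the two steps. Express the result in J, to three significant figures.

Step 1 (isobaric): W = PΔV = (302 kPa)(11.7 − 22.9 L) = -3382 J.
After step 1: P = 302 kPa, V = 11.7 L, T = 190.6 K.
Step 2 (isothermal): W = P₁V₁ ln(V₂/V₁) = (3533) ln(19.9/11.7) = 1877 J.
W_total = -3382 + 1877 = -1506 J.

W_total ≈ -1510 J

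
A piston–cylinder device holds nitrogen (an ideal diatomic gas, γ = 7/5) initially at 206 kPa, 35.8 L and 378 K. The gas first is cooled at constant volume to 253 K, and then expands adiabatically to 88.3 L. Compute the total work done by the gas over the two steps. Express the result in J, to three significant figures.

Step 1 (isochoric): W = 0 (constant volume).
After step 1: P = 137.9 kPa (V unchanged).
Step 2 (adiabatic): W = (P₁V₁ − P₂V₂)/(γ−1) = (4936 − 3440)/0.4 = 3740 J.
W_total = 0 + 3740 = 3740 J.

W_total ≈ 3740 J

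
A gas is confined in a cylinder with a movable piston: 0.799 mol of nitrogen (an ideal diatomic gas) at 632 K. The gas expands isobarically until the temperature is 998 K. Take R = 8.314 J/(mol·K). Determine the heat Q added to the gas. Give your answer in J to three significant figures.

Isobaric: W = nRΔT = (0.799)(8.314)(366) = 2431 J.
ΔU = nCᵥΔT with Cᵥ = 5R/2: ΔU = (0.799)(20.79)(366) = 6078 J.
Q = ΔU + W = 6078 + 2431 = 8510 J.

Q ≈ 8510 J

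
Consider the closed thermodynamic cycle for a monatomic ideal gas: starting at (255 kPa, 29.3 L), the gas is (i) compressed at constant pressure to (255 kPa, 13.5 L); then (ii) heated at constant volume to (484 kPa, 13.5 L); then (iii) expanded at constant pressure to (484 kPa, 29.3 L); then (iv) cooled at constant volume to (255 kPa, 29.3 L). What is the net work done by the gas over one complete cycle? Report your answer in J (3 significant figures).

Constant-volume legs do no work.
W(i) = (255)(13.5 − 29.3) = -4029 J; W(iii) = (484)(29.3 − 13.5) = 7647 J.
W_net = -4029 + 7647 = 3618 J (the clockwise enclosed area).

W_net ≈ 3620 J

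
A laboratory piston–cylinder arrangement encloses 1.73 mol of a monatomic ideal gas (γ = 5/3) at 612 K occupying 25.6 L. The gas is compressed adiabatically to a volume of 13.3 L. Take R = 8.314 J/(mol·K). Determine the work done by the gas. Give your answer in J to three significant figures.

W ≈ -7230 J

Adiabatic: TV^(γ−1) = const with γ = 5/3.
T₂ = T₁ (V₁/V₂)^(γ−1) = 612 × (25.6/13.3)^0.667 = 612 × 1.547 = 947 K.
W_by = nCᵥ(T₁ − T₂) = (1.73)(12.47)(612 − 947) = -7227 J.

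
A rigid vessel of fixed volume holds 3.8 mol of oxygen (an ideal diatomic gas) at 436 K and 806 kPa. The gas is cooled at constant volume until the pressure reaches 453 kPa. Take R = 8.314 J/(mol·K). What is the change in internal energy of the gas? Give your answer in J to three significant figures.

ΔU ≈ -15100 J

Constant volume ⇒ W = 0, so Q = ΔU = nCᵥΔT with Cᵥ = 5R/2 = 20.79 J/(mol·K).
At constant V, T₂/T₁ = P₂/P₁ ⇒ ΔT = T₁(P₂/P₁ − 1) = 436·(453/806 − 1) = -191 K.
ΔU = (3.8)(20.79)(-191) = -15082 J.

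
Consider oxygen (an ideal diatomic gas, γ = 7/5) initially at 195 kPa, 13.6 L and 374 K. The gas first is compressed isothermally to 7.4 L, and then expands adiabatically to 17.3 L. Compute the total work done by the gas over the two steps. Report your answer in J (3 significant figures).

W_total ≈ 296 J

Step 1 (isothermal): W = P₁V₁ ln(V₂/V₁) = (2652) ln(7.4/13.6) = -1614 J.
After step 1: P = 358.4 kPa, V = 7.4 L, T = 374 K.
Step 2 (adiabatic): W = (P₁V₁ − P₂V₂)/(γ−1) = (2652 − 1888)/0.4 = 1910 J.
W_total = -1614 + 1910 = 295.5 J.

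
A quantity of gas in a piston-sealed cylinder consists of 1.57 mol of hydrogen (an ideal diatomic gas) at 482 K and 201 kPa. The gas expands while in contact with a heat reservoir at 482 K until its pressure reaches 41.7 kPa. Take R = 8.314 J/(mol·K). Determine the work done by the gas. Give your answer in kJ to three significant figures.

W ≈ 9.90 kJ

Isothermal process: W = nRT ln(V₂/V₁) = nRT ln(P₁/P₂).
W = (1.57)(8.314)(482) × ln(201/41.7)
  = 6292 × ln(4.82) = 6292 × 1.573
W_by_gas = 9895 J.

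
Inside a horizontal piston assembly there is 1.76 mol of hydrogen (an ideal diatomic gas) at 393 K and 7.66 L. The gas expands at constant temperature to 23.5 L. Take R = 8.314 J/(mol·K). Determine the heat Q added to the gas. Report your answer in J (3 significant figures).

Q ≈ 6450 J

Isothermal ⇒ ΔU = 0, so Q = W = nRT ln(V₂/V₁).
Q = (1.76)(8.314)(393) ln(23.5/7.66) = 5751 × 1.121 = 6446 J.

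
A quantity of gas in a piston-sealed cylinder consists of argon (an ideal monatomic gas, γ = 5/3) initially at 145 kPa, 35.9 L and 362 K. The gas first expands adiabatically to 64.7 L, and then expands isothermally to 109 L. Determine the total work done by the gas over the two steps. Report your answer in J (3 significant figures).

W_total ≈ 4370 J

Step 1 (adiabatic): W = (P₁V₁ − P₂V₂)/(γ−1) = (5206 − 3515)/0.667 = 2536 J.
After step 1: P = 54.33 kPa, V = 64.7 L, T = 244.4 K.
Step 2 (isothermal): W = P₁V₁ ln(V₂/V₁) = (3515) ln(109/64.7) = 1833 J.
W_total = 2536 + 1833 = 4369 J.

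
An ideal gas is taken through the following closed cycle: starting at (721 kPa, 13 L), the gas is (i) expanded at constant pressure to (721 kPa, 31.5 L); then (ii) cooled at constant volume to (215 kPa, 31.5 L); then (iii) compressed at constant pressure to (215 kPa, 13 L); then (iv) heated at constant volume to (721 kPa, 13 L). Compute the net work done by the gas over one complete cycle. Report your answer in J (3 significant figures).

Constant-volume legs do no work.
W(i) = (721)(31.5 − 13) = 13338 J; W(iii) = (215)(13 − 31.5) = -3978 J.
W_net = 13338 − 3978 = 9361 J (the clockwise enclosed area).

W_net ≈ 9360 J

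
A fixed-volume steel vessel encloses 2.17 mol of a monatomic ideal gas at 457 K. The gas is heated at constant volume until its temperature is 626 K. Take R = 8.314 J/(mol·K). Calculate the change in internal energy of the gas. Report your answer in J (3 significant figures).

ΔU ≈ 4570 J

Constant volume ⇒ W = 0, so Q = ΔU = nCᵥΔT with Cᵥ = 3R/2 = 12.47 J/(mol·K).
ΔU = (2.17)(12.47)(626 − 457) = 4573 J.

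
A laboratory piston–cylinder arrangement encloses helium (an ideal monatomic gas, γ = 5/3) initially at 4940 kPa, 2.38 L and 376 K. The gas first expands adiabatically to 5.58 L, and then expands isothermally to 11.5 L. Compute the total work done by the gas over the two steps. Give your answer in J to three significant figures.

W_total ≈ 12500 J

Step 1 (adiabatic): W = (P₁V₁ − P₂V₂)/(γ−1) = (11757 − 6662)/0.667 = 7643 J.
After step 1: P = 1194 kPa, V = 5.58 L, T = 213.1 K.
Step 2 (isothermal): W = P₁V₁ ln(V₂/V₁) = (6662) ln(11.5/5.58) = 4818 J.
W_total = 7643 + 4818 = 12461 J.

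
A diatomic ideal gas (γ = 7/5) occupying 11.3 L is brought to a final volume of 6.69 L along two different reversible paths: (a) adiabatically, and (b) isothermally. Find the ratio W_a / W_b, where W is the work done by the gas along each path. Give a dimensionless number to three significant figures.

Path (a) adiabatic: W = P₁V₁(1 − (V₁/V₂)^(γ−1))/(γ−1) → W_a/(P₁V₁) = -0.5832.
Path (b) isothermal: W = P₁V₁ ln(V₂/V₁) → W_b/(P₁V₁) = -0.5242.
W_a / W_b = -0.5832 / -0.5242 = 1.113.

W_a / W_b ≈ 1.11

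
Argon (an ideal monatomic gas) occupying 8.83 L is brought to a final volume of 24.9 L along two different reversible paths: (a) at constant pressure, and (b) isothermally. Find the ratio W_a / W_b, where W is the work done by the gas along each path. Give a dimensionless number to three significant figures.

W_a / W_b ≈ 1.76

Path (a) isobaric: W = P₁(V₂ − V₁) → W_a/(P₁V₁) = 1.82.
Path (b) isothermal: W = P₁V₁ ln(V₂/V₁) → W_b/(P₁V₁) = 1.037.
W_a / W_b = 1.82 / 1.037 = 1.755.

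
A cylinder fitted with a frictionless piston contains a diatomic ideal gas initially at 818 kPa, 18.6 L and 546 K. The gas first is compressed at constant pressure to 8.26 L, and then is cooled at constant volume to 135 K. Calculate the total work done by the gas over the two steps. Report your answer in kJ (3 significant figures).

Step 1 (isobaric): W = PΔV = (818 kPa)(8.26 − 18.6 L) = -8458 J.
Step 2 (isochoric): W = 0 (constant volume).
W_total = -8458 + 0 = -8458 J.

W_total ≈ -8.46 kJ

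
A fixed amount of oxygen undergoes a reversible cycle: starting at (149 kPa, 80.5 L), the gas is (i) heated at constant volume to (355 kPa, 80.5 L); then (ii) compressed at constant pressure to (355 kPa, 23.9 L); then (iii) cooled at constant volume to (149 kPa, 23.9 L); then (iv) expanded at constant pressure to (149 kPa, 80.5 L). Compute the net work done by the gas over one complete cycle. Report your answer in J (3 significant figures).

W_net ≈ -11700 J

Constant-volume legs do no work.
W(ii) = (355)(23.9 − 80.5) = -20093 J; W(iv) = (149)(80.5 − 23.9) = 8433 J.
W_net = -20093 + 8433 = -11660 J (the counter-clockwise enclosed area).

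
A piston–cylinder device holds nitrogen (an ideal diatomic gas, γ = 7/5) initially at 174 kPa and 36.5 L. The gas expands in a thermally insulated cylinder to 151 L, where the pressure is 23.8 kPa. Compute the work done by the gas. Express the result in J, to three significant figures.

Adiabatic: W = (P₁V₁ − P₂V₂)/(γ − 1) with γ = 7/5.
P₁V₁ = 6351 J, P₂V₂ = 3594 J.
W = (6351 − 3594) / 0.4 = 6893 J.

W ≈ 6890 J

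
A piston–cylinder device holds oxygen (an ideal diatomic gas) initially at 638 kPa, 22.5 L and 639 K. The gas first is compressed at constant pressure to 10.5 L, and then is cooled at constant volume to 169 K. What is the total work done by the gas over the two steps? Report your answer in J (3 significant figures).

Step 1 (isobaric): W = PΔV = (638 kPa)(10.5 − 22.5 L) = -7656 J.
Step 2 (isochoric): W = 0 (constant volume).
W_total = -7656 + 0 = -7656 J.

W_total ≈ -7660 J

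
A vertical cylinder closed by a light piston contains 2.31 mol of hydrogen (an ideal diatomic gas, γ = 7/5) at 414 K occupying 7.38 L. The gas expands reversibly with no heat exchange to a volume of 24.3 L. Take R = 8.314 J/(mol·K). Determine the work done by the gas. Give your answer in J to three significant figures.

W ≈ 7540 J

Adiabatic: TV^(γ−1) = const with γ = 7/5.
T₂ = T₁ (V₁/V₂)^(γ−1) = 414 × (7.38/24.3)^0.4 = 414 × 0.6208 = 257 K.
W_by = nCᵥ(T₁ − T₂) = (2.31)(20.79)(414 − 257) = 7537 J.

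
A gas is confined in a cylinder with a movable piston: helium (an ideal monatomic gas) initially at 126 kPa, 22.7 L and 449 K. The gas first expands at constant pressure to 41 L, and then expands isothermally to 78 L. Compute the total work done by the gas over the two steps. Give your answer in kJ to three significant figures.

Step 1 (isobaric): W = PΔV = (126 kPa)(41 − 22.7 L) = 2306 J.
After step 1: P = 126 kPa, V = 41 L, T = 811 K.
Step 2 (isothermal): W = P₁V₁ ln(V₂/V₁) = (5166) ln(78/41) = 3322 J.
W_total = 2306 + 3322 = 5628 J.

W_total ≈ 5.63 kJ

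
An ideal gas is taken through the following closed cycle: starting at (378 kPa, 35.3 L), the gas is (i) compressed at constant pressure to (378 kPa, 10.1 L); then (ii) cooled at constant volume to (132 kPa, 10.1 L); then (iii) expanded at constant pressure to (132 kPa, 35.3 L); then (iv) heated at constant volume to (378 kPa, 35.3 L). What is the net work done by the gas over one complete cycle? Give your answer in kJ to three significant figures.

Constant-volume legs do no work.
W(i) = (378)(10.1 − 35.3) = -9526 J; W(iii) = (132)(35.3 − 10.1) = 3326 J.
W_net = -9526 + 3326 = -6199 J (the counter-clockwise enclosed area).

W_net ≈ -6.20 kJ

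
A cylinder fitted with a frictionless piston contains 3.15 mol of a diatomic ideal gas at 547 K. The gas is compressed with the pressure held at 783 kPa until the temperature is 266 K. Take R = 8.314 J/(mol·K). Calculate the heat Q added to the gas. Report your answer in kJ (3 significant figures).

Isobaric: W = nRΔT = (3.15)(8.314)(-281) = -7359 J.
ΔU = nCᵥΔT with Cᵥ = 5R/2: ΔU = (3.15)(20.79)(-281) = -18398 J.
Q = ΔU + W = -18398 − 7359 = -25757 J.

Q ≈ -25.8 kJ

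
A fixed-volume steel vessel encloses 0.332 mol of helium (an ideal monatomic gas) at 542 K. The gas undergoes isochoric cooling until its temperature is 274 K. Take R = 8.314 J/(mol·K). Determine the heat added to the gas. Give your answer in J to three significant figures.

Constant volume ⇒ W = 0, so Q = ΔU = nCᵥΔT with Cᵥ = 3R/2 = 12.47 J/(mol·K).
ΔU = (0.332)(12.47)(274 − 542) = -1110 J.

Q ≈ -1110 J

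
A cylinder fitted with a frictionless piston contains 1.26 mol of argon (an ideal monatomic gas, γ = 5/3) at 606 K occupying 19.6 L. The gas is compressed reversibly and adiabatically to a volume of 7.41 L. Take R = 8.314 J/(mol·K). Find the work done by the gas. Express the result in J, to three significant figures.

Adiabatic: TV^(γ−1) = const with γ = 5/3.
T₂ = T₁ (V₁/V₂)^(γ−1) = 606 × (19.6/7.41)^0.667 = 606 × 1.913 = 1159 K.
W_by = nCᵥ(T₁ − T₂) = (1.26)(12.47)(606 − 1159) = -8690 J.

W ≈ -8690 J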